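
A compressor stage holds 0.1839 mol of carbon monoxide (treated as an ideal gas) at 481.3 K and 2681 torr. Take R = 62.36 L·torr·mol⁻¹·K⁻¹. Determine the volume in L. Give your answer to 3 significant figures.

PV = nRT ⇒ V = nRT/P = (0.1839 × 62.36 × 481.3) / 2681

V ≈ 2.06 L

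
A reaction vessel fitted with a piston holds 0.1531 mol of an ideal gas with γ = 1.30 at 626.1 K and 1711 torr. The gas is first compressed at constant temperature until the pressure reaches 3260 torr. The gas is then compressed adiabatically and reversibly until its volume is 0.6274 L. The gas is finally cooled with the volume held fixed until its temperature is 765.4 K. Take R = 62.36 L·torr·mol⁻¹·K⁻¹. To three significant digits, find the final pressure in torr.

P₄ ≈ 1.16e+04 torr

From PV = nRT: V₁ = nRT₁/P₁ = 3.494 L.
Isothermal, so P V is constant: T₂ = T₁; V₂ = V₁·(P₁/P₂) = 1.834 L.
Reversible adiabatic, γ = 1.30: T₃ = T₂·(V₂/V₃)^(γ−1) = 863.7 K; P₃ = P₂·(V₂/V₃)^γ = 1.314e+04 torr.
V constant ⇒ P ∝ T: V₄ = V₃; P₄ = P₃·(T₄/T₃) = 1.165e+04 torr.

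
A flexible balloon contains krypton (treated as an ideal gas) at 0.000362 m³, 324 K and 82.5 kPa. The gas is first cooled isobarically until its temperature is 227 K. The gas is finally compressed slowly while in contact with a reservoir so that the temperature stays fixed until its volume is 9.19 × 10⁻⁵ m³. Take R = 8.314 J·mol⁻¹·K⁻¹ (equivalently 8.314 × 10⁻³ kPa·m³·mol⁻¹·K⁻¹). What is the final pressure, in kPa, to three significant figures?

P constant ⇒ V ∝ T: P₂ = P₁; V₂ = V₁·(T₂/T₁) = 0.0002536 m³.
Isothermal, so P V is constant: T₃ = T₂; P₃ = P₂·(V₂/V₃) = 227.7 kPa.

P₃ ≈ 228 kPa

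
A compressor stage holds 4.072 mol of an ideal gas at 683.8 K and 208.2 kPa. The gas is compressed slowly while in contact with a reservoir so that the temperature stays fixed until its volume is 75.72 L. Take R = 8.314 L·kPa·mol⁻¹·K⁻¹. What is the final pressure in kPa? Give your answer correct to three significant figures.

From PV = nRT: V₁ = nRT₁/P₁ = 111.2 L.
Isothermal, so P V is constant: T₂ = T₁; P₂ = P₁·(V₁/V₂) = 305.7 kPa.

P₂ ≈ 306 kPa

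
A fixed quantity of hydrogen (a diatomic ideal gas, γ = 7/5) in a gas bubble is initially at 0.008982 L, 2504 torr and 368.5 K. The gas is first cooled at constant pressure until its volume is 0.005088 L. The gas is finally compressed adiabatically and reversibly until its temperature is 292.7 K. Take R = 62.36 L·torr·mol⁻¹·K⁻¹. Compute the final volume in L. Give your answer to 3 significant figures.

V₃ ≈ 0.00219 L

Isobaric, so V/T is constant: P₂ = P₁; T₂ = T₁·(V₂/V₁) = 208.7 K.
Reversible adiabatic, γ = 7/5: P₃ = P₂·(T₃/T₂)^(γ/(γ−1)) = 8175 torr; V₃ = V₂·(T₂/T₃)^(1/(γ−1)) = 0.002185 L.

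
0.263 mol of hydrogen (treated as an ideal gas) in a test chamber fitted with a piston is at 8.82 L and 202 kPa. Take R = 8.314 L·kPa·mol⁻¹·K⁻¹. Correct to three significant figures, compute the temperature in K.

T ≈ 815 K

PV = nRT ⇒ T = PV/(nR) = (202 × 8.82) / (0.263 × 8.314)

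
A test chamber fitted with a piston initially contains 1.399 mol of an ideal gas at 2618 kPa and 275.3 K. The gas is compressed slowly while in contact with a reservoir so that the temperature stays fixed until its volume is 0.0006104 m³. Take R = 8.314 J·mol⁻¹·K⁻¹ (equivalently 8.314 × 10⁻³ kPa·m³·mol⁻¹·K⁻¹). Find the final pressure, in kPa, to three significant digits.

From PV = nRT: V₁ = nRT₁/P₁ = 0.001223 m³.
T constant ⇒ Boyle's law P V = const: T₂ = T₁; P₂ = P₁·(V₁/V₂) = 5246 kPa.

P₂ ≈ 5.25e+03 kPa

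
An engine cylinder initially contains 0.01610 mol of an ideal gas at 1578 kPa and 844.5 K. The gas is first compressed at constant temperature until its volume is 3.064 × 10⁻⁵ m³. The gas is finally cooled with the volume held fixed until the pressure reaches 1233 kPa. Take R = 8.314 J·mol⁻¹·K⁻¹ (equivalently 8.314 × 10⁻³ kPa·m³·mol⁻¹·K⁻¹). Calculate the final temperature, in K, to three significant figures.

From PV = nRT: V₁ = nRT₁/P₁ = 7.164e-05 m³.
T constant ⇒ Boyle's law P V = const: T₂ = T₁; P₂ = P₁·(V₁/V₂) = 3689 kPa.
Isochoric, so P/T is constant: V₃ = V₂; T₃ = T₂·(P₃/P₂) = 282.2 K.

T₃ ≈ 282 K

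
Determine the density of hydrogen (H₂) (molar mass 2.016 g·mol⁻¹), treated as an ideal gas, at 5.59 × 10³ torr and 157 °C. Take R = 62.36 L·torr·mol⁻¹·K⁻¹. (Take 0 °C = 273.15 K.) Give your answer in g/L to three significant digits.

ρ = PM/(RT) = (5.59e+03 × 2.016) / (62.36 × 430.1)

ρ ≈ 0.420 g/L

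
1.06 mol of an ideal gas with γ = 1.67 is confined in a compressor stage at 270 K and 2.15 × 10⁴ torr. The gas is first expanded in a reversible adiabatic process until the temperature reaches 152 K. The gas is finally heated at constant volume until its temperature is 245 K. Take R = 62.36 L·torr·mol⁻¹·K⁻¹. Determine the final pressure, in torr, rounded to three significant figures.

P₃ ≈ 8.28e+03 torr

From PV = nRT: V₁ = nRT₁/P₁ = 0.8301 L.
Reversible adiabatic, γ = 1.67: P₂ = P₁·(T₂/T₁)^(γ/(γ−1)) = 5135 torr; V₂ = V₁·(T₁/T₂)^(1/(γ−1)) = 1.957 L.
V constant ⇒ P ∝ T: V₃ = V₂; P₃ = P₂·(T₃/T₂) = 8276 torr.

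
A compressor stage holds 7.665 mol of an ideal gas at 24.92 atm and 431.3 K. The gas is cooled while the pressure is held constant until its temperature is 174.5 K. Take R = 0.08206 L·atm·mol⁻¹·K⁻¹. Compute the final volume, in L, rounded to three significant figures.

V₂ ≈ 4.40 L

From PV = nRT: V₁ = nRT₁/P₁ = 10.89 L.
Isobaric, so V/T is constant: P₂ = P₁; V₂ = V₁·(T₂/T₁) = 4.404 L.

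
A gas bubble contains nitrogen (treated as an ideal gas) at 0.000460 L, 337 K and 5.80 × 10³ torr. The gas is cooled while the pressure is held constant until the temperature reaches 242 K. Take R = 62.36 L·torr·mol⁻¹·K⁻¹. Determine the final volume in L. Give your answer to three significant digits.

Isobaric, so V/T is constant: P₂ = P₁; V₂ = V₁·(T₂/T₁) = 0.0003303 L.

V₂ ≈ 0.000330 L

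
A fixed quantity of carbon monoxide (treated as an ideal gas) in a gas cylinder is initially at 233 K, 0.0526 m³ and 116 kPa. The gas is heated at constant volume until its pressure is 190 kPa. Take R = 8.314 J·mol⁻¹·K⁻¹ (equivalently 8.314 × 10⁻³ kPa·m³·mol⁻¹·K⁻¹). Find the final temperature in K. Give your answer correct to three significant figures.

V constant ⇒ P ∝ T: V₂ = V₁; T₂ = T₁·(P₂/P₁) = 381.6 K.

T₂ ≈ 382 K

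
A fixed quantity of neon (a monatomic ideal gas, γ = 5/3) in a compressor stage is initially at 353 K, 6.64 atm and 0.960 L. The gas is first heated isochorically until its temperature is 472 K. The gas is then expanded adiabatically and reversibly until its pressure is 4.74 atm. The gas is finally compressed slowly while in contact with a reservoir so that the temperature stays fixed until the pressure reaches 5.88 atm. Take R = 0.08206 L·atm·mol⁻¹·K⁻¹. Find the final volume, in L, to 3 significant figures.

Isochoric, so P/T is constant: V₂ = V₁; P₂ = P₁·(T₂/T₁) = 8.878 atm.
Reversible adiabatic, γ = 5/3: T₃ = T₂·(P₃/P₂)^((γ−1)/γ) = 367.2 K; V₃ = V₂·(P₂/P₃)^(1/γ) = 1.399 L.
T constant ⇒ Boyle's law P V = const: T₄ = T₃; V₄ = V₃·(P₃/P₄) = 1.128 L.

V₄ ≈ 1.13 L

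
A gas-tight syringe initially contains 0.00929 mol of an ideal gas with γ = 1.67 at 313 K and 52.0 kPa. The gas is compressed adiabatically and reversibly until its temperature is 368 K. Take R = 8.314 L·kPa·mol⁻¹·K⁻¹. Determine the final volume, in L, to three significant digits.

From PV = nRT: V₁ = nRT₁/P₁ = 0.4649 L.
Reversible adiabatic, γ = 1.67: P₂ = P₁·(T₂/T₁)^(γ/(γ−1)) = 77.85 kPa; V₂ = V₁·(T₁/T₂)^(1/(γ−1)) = 0.3651 L.

V₂ ≈ 0.365 L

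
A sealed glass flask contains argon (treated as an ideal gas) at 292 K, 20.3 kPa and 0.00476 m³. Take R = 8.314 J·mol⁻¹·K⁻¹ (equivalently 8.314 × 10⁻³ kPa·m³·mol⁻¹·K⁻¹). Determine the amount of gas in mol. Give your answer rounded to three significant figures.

PV = nRT ⇒ n = PV/(RT) = (20.3 × 0.00476) / (8.314 × 10⁻³ × 292)

n ≈ 0.0398 mol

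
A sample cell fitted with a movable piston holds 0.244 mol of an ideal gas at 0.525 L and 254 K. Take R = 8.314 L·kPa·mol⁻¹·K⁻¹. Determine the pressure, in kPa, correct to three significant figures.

PV = nRT ⇒ P = nRT/V = (0.244 × 8.314 × 254) / 0.525

P ≈ 981 kPa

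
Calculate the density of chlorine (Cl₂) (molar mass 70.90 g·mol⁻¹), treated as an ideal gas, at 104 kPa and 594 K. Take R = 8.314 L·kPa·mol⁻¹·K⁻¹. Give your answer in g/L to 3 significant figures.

ρ ≈ 1.49 g/L

ρ = PM/(RT) = (104 × 70.90) / (8.314 × 594.0)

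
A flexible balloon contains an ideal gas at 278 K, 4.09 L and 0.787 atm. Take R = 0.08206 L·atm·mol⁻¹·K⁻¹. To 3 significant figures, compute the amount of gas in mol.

n ≈ 0.141 mol

PV = nRT ⇒ n = PV/(RT) = (0.787 × 4.09) / (0.08206 × 278)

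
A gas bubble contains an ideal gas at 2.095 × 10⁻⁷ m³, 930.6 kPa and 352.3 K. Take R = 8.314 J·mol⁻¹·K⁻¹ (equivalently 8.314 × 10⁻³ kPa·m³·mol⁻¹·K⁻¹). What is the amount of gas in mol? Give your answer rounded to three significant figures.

n ≈ 6.66e-05 mol

PV = nRT ⇒ n = PV/(RT) = (930.6 × 2.095e-07) / (8.314 × 10⁻³ × 352.3)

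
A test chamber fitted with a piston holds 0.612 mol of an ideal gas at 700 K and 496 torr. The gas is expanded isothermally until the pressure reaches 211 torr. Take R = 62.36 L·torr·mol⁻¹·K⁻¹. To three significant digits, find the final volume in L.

From PV = nRT: V₁ = nRT₁/P₁ = 53.86 L.
Isothermal, so P V is constant: T₂ = T₁; V₂ = V₁·(P₁/P₂) = 126.6 L.

V₂ ≈ 127 L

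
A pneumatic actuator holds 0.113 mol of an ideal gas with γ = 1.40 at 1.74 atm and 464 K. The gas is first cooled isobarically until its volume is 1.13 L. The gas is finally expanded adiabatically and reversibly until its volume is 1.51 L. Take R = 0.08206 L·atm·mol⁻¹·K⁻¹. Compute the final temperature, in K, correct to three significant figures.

T₃ ≈ 189 K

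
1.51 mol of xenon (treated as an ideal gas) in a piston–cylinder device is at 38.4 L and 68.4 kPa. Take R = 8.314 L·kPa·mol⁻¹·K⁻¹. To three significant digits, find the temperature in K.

T ≈ 209 K

PV = nRT ⇒ T = PV/(nR) = (68.4 × 38.4) / (1.51 × 8.314)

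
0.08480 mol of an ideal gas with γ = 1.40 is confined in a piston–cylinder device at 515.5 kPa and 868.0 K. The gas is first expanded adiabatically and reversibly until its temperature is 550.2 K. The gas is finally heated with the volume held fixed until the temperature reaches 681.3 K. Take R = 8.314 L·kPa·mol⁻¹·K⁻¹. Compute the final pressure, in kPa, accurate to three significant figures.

From PV = nRT: V₁ = nRT₁/P₁ = 1.187 L.
Reversible adiabatic, γ = 1.40: P₂ = P₁·(T₂/T₁)^(γ/(γ−1)) = 104.5 kPa; V₂ = V₁·(T₁/T₂)^(1/(γ−1)) = 3.711 L.
Isochoric, so P/T is constant: V₃ = V₂; P₃ = P₂·(T₃/T₂) = 129.4 kPa.

P₃ ≈ 129 kPa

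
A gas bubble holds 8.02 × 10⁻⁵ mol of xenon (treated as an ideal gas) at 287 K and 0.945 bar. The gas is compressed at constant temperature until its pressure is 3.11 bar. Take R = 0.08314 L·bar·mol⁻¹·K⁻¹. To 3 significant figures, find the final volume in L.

V₂ ≈ 0.000615 L

From PV = nRT: V₁ = nRT₁/P₁ = 0.002025 L.
T constant ⇒ Boyle's law P V = const: T₂ = T₁; V₂ = V₁·(P₁/P₂) = 0.0006153 L.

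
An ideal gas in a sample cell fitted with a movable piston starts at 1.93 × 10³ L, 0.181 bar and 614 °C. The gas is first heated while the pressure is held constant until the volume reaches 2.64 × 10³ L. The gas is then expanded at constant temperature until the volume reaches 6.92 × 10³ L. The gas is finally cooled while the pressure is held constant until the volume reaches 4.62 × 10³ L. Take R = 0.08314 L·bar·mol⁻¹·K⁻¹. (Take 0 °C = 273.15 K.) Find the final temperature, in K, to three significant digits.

Convert: T₁ = 887.1 K.
Isobaric, so V/T is constant: P₂ = P₁; T₂ = T₁·(V₂/V₁) = 1214 K.
Isothermal, so P V is constant: T₃ = T₂; P₃ = P₂·(V₂/V₃) = 0.06905 bar.
P constant ⇒ V ∝ T: P₄ = P₃; T₄ = T₃·(V₄/V₃) = 810.2 K.

T₄ ≈ 810 K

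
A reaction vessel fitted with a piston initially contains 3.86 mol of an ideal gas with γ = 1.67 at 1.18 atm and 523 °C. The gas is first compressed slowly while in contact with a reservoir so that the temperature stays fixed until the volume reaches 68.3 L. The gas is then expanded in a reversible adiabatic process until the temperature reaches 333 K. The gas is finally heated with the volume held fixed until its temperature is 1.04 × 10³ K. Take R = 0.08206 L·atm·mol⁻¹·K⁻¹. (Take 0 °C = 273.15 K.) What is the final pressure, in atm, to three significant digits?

Convert: T₁ = 796.1 K.
From PV = nRT: V₁ = nRT₁/P₁ = 213.7 L.
Isothermal, so P V is constant: T₂ = T₁; P₂ = P₁·(V₁/V₂) = 3.692 atm.
Adiabatic (γ = 1.67), T V^(γ−1) and P V^γ constant: P₃ = P₂·(T₃/T₂)^(γ/(γ−1)) = 0.4205 atm; V₃ = V₂·(T₂/T₃)^(1/(γ−1)) = 250.9 L.
V constant ⇒ P ∝ T: V₄ = V₃; P₄ = P₃·(T₄/T₃) = 1.313 atm.

P₄ ≈ 1.31 atm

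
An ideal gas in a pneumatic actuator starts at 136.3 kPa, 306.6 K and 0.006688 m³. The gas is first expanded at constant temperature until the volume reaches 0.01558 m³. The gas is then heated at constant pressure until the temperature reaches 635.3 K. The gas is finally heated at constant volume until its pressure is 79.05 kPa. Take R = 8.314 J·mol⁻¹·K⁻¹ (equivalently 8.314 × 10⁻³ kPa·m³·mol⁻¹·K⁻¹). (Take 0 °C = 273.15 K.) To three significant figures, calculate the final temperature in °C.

T₄ ≈ 585 °C

T constant ⇒ Boyle's law P V = const: T₂ = T₁; P₂ = P₁·(V₁/V₂) = 58.51 kPa.
P constant ⇒ V ∝ T: P₃ = P₂; V₃ = V₂·(T₃/T₂) = 0.03228 m³.
Isochoric, so P/T is constant: V₄ = V₃; T₄ = T₃·(P₄/P₃) = 858.3 K.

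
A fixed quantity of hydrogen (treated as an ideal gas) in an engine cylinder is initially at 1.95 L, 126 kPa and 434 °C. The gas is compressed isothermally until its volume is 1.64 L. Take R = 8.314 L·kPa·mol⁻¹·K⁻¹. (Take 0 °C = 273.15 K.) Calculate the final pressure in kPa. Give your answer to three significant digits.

P₂ ≈ 150 kPa

Convert: T₁ = 707.1 K.
T constant ⇒ Boyle's law P V = const: T₂ = T₁; P₂ = P₁·(V₁/V₂) = 149.8 kPa.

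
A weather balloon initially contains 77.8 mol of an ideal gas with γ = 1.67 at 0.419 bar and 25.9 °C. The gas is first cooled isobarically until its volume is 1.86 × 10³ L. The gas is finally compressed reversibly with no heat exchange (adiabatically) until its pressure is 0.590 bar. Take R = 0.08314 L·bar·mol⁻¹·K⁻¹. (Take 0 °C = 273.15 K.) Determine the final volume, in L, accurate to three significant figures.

V₃ ≈ 1.52e+03 L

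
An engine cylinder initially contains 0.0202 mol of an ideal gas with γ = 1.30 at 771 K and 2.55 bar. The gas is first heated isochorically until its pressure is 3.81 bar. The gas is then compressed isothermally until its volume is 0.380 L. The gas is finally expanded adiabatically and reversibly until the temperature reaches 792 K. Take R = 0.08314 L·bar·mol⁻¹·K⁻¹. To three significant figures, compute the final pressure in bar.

P₄ ≈ 1.00 bar

From PV = nRT: V₁ = nRT₁/P₁ = 0.5078 L.
Isochoric, so P/T is constant: V₂ = V₁; T₂ = T₁·(P₂/P₁) = 1152 K.
Isothermal, so P V is constant: T₃ = T₂; P₃ = P₂·(V₂/V₃) = 5.091 bar.
Adiabatic (γ = 1.30), T V^(γ−1) and P V^γ constant: P₄ = P₃·(T₄/T₃)^(γ/(γ−1)) = 1.004 bar; V₄ = V₃·(T₃/T₄)^(1/(γ−1)) = 1.325 L.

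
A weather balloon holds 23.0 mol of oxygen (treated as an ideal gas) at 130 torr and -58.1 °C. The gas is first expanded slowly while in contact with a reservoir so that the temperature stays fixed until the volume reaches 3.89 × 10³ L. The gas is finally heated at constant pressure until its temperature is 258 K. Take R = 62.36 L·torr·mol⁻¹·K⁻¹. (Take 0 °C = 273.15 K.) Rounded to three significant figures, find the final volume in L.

V₃ ≈ 4.67e+03 L

Convert: T₁ = 215.0 K.
From PV = nRT: V₁ = nRT₁/P₁ = 2373 L.
Isothermal, so P V is constant: T₂ = T₁; P₂ = P₁·(V₁/V₂) = 79.29 torr.
P constant ⇒ V ∝ T: P₃ = P₂; V₃ = V₂·(T₃/T₂) = 4667 L.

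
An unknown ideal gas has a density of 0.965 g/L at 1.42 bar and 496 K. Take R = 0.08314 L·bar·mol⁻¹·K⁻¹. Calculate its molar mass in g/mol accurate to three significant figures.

ρ = PM/(RT) ⇒ M = ρRT/P = (0.965 × 0.08314 × 496.0) / 1.42

M ≈ 28.0 g/mol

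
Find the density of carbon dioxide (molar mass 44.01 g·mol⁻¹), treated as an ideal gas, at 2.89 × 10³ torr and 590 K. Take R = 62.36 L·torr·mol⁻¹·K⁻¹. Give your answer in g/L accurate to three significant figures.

ρ ≈ 3.46 g/L

ρ = PM/(RT) = (2.89e+03 × 44.01) / (62.36 × 590.0)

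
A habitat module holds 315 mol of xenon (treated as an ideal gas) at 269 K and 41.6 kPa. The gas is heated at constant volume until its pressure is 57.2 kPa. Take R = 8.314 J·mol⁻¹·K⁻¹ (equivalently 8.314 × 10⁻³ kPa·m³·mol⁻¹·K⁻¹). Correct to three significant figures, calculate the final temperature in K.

From PV = nRT: V₁ = nRT₁/P₁ = 16.93 m³.
Isochoric, so P/T is constant: V₂ = V₁; T₂ = T₁·(P₂/P₁) = 369.9 K.

T₂ ≈ 370 K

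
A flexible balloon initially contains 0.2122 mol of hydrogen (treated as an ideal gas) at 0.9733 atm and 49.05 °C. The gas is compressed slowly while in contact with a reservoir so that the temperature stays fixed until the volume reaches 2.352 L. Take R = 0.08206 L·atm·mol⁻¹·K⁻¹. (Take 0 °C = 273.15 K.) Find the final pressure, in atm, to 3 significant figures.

P₂ ≈ 2.39 atm

Convert: T₁ = 322.2 K.
From PV = nRT: V₁ = nRT₁/P₁ = 5.764 L.
T constant ⇒ Boyle's law P V = const: T₂ = T₁; P₂ = P₁·(V₁/V₂) = 2.385 atm.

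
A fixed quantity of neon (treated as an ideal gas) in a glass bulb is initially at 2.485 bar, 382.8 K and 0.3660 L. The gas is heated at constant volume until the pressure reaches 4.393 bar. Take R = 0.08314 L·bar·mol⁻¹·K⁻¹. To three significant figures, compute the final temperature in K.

V constant ⇒ P ∝ T: V₂ = V₁; T₂ = T₁·(P₂/P₁) = 676.7 K.

T₂ ≈ 677 K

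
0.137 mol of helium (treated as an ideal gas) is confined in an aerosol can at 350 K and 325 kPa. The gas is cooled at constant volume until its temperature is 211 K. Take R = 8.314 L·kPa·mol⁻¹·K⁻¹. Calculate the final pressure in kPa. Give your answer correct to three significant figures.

From PV = nRT: V₁ = nRT₁/P₁ = 1.227 L.
V constant ⇒ P ∝ T: V₂ = V₁; P₂ = P₁·(T₂/T₁) = 195.9 kPa.

P₂ ≈ 196 kPa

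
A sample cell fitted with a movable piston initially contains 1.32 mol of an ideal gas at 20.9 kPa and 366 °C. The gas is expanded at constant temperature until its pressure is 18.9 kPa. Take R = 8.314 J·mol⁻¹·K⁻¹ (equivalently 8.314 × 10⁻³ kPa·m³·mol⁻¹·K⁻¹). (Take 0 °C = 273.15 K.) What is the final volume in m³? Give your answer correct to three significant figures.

Convert: T₁ = 639.1 K.
From PV = nRT: V₁ = nRT₁/P₁ = 0.3356 m³.
Isothermal, so P V is constant: T₂ = T₁; V₂ = V₁·(P₁/P₂) = 0.3711 m³.

V₂ ≈ 0.371 m³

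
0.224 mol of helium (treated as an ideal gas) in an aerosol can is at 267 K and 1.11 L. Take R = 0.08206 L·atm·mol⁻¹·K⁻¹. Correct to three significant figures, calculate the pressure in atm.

P ≈ 4.42 atm

PV = nRT ⇒ P = nRT/V = (0.224 × 0.08206 × 267) / 1.11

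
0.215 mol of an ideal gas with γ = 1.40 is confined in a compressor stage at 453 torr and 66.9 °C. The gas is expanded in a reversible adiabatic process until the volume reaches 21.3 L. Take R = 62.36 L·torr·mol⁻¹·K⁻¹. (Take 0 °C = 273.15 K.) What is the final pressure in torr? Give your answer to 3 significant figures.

P₂ ≈ 159 torr

Convert: T₁ = 340.0 K.
From PV = nRT: V₁ = nRT₁/P₁ = 10.06 L.
Reversible adiabatic, γ = 1.40: T₂ = T₁·(V₁/V₂)^(γ−1) = 251.9 K; P₂ = P₁·(V₁/V₂)^γ = 158.6 torr.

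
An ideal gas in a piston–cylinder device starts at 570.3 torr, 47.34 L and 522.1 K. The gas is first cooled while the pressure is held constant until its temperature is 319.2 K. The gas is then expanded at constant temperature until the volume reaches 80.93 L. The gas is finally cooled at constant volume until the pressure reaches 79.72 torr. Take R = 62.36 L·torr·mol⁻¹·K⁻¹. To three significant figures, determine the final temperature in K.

P constant ⇒ V ∝ T: P₂ = P₁; V₂ = V₁·(T₂/T₁) = 28.94 L.
T constant ⇒ Boyle's law P V = const: T₃ = T₂; P₃ = P₂·(V₂/V₃) = 204.0 torr.
V constant ⇒ P ∝ T: V₄ = V₃; T₄ = T₃·(P₄/P₃) = 124.8 K.

T₄ ≈ 125 K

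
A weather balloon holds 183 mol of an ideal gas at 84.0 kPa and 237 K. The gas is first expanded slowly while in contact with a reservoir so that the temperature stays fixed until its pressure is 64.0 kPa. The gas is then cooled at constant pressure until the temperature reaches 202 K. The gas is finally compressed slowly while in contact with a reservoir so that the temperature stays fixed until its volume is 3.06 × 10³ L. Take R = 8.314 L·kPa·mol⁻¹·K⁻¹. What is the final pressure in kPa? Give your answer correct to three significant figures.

P₄ ≈ 100 kPa

From PV = nRT: V₁ = nRT₁/P₁ = 4293 L.
T constant ⇒ Boyle's law P V = const: T₂ = T₁; V₂ = V₁·(P₁/P₂) = 5634 L.
Isobaric, so V/T is constant: P₃ = P₂; V₃ = V₂·(T₃/T₂) = 4802 L.
T constant ⇒ Boyle's law P V = const: T₄ = T₃; P₄ = P₃·(V₃/V₄) = 100.4 kPa.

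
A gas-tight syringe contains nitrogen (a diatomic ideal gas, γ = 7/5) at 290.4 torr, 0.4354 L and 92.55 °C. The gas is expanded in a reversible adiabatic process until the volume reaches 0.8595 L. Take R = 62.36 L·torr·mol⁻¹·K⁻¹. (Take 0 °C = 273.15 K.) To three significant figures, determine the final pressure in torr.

P₂ ≈ 112 torr

Convert: T₁ = 365.7 K.
Reversible adiabatic, γ = 7/5: T₂ = T₁·(V₁/V₂)^(γ−1) = 278.6 K; P₂ = P₁·(V₁/V₂)^γ = 112.1 torr.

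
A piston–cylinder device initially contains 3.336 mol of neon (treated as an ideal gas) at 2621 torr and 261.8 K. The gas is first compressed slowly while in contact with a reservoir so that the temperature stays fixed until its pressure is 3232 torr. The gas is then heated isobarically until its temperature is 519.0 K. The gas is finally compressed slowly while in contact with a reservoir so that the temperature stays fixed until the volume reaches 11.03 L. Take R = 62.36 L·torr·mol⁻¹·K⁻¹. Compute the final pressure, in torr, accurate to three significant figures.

From PV = nRT: V₁ = nRT₁/P₁ = 20.78 L.
Isothermal, so P V is constant: T₂ = T₁; V₂ = V₁·(P₁/P₂) = 16.85 L.
Isobaric, so V/T is constant: P₃ = P₂; V₃ = V₂·(T₃/T₂) = 33.41 L.
Isothermal, so P V is constant: T₄ = T₃; P₄ = P₃·(V₃/V₄) = 9789 torr.

P₄ ≈ 9.79e+03 torr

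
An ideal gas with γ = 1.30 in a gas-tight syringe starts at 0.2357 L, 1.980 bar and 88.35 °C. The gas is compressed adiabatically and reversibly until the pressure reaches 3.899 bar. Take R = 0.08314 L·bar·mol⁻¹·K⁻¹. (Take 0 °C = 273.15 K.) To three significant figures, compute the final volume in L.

Convert: T₁ = 361.5 K.
Reversible adiabatic, γ = 1.30: T₂ = T₁·(P₂/P₁)^((γ−1)/γ) = 422.7 K; V₂ = V₁·(P₁/P₂)^(1/γ) = 0.1400 L.

V₂ ≈ 0.140 L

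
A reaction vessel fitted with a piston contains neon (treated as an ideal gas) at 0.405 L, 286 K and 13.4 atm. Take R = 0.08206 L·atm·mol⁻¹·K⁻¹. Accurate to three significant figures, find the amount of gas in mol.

PV = nRT ⇒ n = PV/(RT) = (13.4 × 0.405) / (0.08206 × 286)

n ≈ 0.231 mol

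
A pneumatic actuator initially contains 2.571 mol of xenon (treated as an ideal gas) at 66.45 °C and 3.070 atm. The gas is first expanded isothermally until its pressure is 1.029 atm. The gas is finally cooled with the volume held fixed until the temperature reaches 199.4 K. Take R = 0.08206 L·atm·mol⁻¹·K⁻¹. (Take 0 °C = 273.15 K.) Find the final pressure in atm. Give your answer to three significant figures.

P₃ ≈ 0.604 atm

Convert: T₁ = 339.6 K.
From PV = nRT: V₁ = nRT₁/P₁ = 23.34 L.
Isothermal, so P V is constant: T₂ = T₁; V₂ = V₁·(P₁/P₂) = 69.63 L.
Isochoric, so P/T is constant: V₃ = V₂; P₃ = P₂·(T₃/T₂) = 0.6042 atm.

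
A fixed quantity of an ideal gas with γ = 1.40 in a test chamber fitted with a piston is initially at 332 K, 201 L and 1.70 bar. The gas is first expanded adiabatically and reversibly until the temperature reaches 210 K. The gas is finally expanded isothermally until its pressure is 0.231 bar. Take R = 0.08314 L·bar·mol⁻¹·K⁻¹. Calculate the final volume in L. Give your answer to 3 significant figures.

V₃ ≈ 936 L

Reversible adiabatic, γ = 1.40: P₂ = P₁·(T₂/T₁)^(γ/(γ−1)) = 0.3422 bar; V₂ = V₁·(T₁/T₂)^(1/(γ−1)) = 631.7 L.
T constant ⇒ Boyle's law P V = const: T₃ = T₂; V₃ = V₂·(P₂/P₃) = 935.7 L.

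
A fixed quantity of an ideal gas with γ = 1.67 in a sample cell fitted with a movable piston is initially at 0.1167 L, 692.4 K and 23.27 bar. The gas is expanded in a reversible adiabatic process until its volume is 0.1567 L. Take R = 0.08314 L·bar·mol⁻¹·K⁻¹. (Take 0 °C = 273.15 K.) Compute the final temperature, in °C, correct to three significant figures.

Adiabatic (γ = 1.67), T V^(γ−1) and P V^γ constant: T₂ = T₁·(V₁/V₂)^(γ−1) = 568.3 K; P₂ = P₁·(V₁/V₂)^γ = 14.22 bar.

T₂ ≈ 295 °C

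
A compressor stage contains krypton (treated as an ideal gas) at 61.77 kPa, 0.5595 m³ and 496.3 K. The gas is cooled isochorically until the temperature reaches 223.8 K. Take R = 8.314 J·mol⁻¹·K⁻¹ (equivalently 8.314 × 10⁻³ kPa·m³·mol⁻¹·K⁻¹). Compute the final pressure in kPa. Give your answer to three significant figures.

P₂ ≈ 27.9 kPa

Isochoric, so P/T is constant: V₂ = V₁; P₂ = P₁·(T₂/T₁) = 27.85 kPa.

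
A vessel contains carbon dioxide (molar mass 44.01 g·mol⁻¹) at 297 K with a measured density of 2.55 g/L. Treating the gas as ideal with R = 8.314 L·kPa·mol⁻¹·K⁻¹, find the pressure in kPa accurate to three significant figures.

ρ = PM/(RT) ⇒ P = ρRT/M = (2.55 × 8.314 × 297.0) / 44.01

P ≈ 143 kPa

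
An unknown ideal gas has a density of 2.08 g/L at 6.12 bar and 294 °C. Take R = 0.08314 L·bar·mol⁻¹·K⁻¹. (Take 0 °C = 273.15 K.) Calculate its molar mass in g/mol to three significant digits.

ρ = PM/(RT) ⇒ M = ρRT/P = (2.08 × 0.08314 × 567.1) / 6.12

M ≈ 16.0 g/mol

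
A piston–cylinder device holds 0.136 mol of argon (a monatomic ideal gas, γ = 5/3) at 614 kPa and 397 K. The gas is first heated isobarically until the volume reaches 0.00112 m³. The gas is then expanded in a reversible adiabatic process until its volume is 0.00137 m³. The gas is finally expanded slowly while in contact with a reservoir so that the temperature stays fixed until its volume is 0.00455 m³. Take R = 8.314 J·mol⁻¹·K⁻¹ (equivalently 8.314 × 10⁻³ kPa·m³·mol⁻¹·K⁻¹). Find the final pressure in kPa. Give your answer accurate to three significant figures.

P₄ ≈ 132 kPa

From PV = nRT: V₁ = nRT₁/P₁ = 0.0007311 m³.
P constant ⇒ V ∝ T: P₂ = P₁; T₂ = T₁·(V₂/V₁) = 608.2 K.
Adiabatic (γ = 5/3), T V^(γ−1) and P V^γ constant: T₃ = T₂·(V₂/V₃)^(γ−1) = 531.7 K; P₃ = P₂·(V₂/V₃)^γ = 438.9 kPa.
Isothermal, so P V is constant: T₄ = T₃; P₄ = P₃·(V₃/V₄) = 132.1 kPa.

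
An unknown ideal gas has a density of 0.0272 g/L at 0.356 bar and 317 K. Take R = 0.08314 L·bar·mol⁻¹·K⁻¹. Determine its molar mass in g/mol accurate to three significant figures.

ρ = PM/(RT) ⇒ M = ρRT/P = (0.0272 × 0.08314 × 317.0) / 0.356

M ≈ 2.01 g/mol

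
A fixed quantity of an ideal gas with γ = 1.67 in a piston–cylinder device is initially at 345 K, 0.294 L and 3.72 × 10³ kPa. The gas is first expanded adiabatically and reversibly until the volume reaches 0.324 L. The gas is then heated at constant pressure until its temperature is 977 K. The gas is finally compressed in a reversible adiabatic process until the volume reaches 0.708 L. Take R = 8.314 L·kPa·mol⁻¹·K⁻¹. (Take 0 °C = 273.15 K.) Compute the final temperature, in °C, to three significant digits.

T₄ ≈ 941 °C

Adiabatic (γ = 1.67), T V^(γ−1) and P V^γ constant: T₂ = T₁·(V₁/V₂)^(γ−1) = 323.3 K; P₂ = P₁·(V₁/V₂)^γ = 3163 kPa.
P constant ⇒ V ∝ T: P₃ = P₂; V₃ = V₂·(T₃/T₂) = 0.9792 L.
Adiabatic (γ = 1.67), T V^(γ−1) and P V^γ constant: T₄ = T₃·(V₃/V₄)^(γ−1) = 1214 K; P₄ = P₃·(V₃/V₄)^γ = 5436 kPa.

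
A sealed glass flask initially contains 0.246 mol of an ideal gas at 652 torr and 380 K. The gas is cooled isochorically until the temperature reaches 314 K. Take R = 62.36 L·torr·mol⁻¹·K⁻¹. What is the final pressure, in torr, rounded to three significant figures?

P₂ ≈ 539 torr

From PV = nRT: V₁ = nRT₁/P₁ = 8.941 L.
Isochoric, so P/T is constant: V₂ = V₁; P₂ = P₁·(T₂/T₁) = 538.8 torr.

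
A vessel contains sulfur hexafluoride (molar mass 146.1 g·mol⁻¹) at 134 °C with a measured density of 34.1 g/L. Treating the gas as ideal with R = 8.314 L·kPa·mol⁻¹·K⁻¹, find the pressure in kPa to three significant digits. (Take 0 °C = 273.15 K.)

P ≈ 790 kPa

ρ = PM/(RT) ⇒ P = ρRT/M = (34.1 × 8.314 × 407.1) / 146.1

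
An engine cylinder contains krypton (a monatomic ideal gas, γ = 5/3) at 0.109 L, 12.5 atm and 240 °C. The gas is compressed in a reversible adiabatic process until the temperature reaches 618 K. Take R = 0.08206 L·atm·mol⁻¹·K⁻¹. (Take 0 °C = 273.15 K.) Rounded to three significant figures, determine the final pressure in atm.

P₂ ≈ 19.9 atm

Convert: T₁ = 513.1 K.
Adiabatic (γ = 5/3), T V^(γ−1) and P V^γ constant: P₂ = P₁·(T₂/T₁)^(γ/(γ−1)) = 19.90 atm; V₂ = V₁·(T₁/T₂)^(1/(γ−1)) = 0.08247 L.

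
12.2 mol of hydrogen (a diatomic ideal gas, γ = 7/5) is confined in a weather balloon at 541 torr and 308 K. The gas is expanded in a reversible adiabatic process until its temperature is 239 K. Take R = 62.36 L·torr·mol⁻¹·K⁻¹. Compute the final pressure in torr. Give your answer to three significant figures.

P₂ ≈ 223 torr

From PV = nRT: V₁ = nRT₁/P₁ = 433.1 L.
Adiabatic (γ = 7/5), T V^(γ−1) and P V^γ constant: P₂ = P₁·(T₂/T₁)^(γ/(γ−1)) = 222.7 torr; V₂ = V₁·(T₁/T₂)^(1/(γ−1)) = 816.6 L.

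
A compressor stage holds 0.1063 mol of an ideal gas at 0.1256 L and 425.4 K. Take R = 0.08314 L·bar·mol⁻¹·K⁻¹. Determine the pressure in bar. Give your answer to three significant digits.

P ≈ 29.9 bar

PV = nRT ⇒ P = nRT/V = (0.1063 × 0.08314 × 425.4) / 0.1256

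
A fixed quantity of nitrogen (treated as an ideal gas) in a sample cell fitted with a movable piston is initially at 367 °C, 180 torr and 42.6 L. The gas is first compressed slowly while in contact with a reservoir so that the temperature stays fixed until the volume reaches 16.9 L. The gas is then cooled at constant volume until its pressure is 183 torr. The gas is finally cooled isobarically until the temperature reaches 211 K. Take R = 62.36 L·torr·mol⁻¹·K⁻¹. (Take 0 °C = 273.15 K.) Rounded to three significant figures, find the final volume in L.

V₄ ≈ 13.8 L

Convert: T₁ = 640.1 K.
T constant ⇒ Boyle's law P V = const: T₂ = T₁; P₂ = P₁·(V₁/V₂) = 453.7 torr.
Isochoric, so P/T is constant: V₃ = V₂; T₃ = T₂·(P₃/P₂) = 258.2 K.
Isobaric, so V/T is constant: P₄ = P₃; V₄ = V₃·(T₄/T₃) = 13.81 L.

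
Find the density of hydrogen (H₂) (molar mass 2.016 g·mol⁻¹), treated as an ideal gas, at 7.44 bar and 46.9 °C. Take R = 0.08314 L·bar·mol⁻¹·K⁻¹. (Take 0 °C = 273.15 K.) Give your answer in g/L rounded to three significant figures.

ρ = PM/(RT) = (7.44 × 2.016) / (0.08314 × 320.0)

ρ ≈ 0.564 g/L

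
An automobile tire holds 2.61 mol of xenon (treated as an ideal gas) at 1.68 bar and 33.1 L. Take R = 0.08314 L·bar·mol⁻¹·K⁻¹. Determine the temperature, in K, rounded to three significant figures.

T ≈ 256 K

PV = nRT ⇒ T = PV/(nR) = (1.68 × 33.1) / (2.61 × 0.08314)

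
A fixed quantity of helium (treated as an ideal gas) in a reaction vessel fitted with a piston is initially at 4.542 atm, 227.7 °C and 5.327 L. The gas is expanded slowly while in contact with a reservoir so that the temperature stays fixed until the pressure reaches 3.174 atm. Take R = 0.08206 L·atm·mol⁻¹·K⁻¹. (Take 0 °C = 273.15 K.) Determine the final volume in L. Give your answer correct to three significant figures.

V₂ ≈ 7.62 L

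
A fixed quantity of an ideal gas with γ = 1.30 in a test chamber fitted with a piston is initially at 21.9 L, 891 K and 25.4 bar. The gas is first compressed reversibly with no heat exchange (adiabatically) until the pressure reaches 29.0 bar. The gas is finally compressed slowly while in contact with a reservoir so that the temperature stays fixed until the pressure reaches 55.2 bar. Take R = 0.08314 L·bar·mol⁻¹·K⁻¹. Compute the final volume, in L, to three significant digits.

Adiabatic (γ = 1.30), T V^(γ−1) and P V^γ constant: T₂ = T₁·(P₂/P₁)^((γ−1)/γ) = 918.7 K; V₂ = V₁·(P₁/P₂)^(1/γ) = 19.78 L.
Isothermal, so P V is constant: T₃ = T₂; V₃ = V₂·(P₂/P₃) = 10.39 L.

V₃ ≈ 10.4 L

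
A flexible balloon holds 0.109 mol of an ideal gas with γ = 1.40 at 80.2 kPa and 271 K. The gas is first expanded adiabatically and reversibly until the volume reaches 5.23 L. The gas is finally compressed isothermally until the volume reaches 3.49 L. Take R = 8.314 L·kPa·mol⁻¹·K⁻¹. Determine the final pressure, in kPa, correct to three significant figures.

From PV = nRT: V₁ = nRT₁/P₁ = 3.062 L.
Reversible adiabatic, γ = 1.40: T₂ = T₁·(V₁/V₂)^(γ−1) = 218.8 K; P₂ = P₁·(V₁/V₂)^γ = 37.91 kPa.
T constant ⇒ Boyle's law P V = const: T₃ = T₂; P₃ = P₂·(V₂/V₃) = 56.81 kPa.

P₃ ≈ 56.8 kPa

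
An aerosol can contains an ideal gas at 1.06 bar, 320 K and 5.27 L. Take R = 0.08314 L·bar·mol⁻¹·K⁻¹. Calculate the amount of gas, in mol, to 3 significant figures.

n ≈ 0.210 mol

PV = nRT ⇒ n = PV/(RT) = (1.06 × 5.27) / (0.08314 × 320)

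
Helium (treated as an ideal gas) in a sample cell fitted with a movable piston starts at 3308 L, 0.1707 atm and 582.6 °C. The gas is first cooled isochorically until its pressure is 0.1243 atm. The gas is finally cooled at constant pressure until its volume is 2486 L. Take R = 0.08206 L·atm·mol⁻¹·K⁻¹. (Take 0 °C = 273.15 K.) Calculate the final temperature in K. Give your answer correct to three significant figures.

Convert: T₁ = 855.8 K.
V constant ⇒ P ∝ T: V₂ = V₁; T₂ = T₁·(P₂/P₁) = 623.1 K.
P constant ⇒ V ∝ T: P₃ = P₂; T₃ = T₂·(V₃/V₂) = 468.3 K.

T₃ ≈ 468 K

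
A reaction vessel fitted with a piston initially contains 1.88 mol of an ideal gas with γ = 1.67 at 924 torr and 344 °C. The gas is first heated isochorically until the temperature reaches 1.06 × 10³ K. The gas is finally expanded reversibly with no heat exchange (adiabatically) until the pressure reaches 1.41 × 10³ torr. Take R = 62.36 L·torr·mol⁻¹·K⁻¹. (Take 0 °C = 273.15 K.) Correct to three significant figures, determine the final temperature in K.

Convert: T₁ = 617.1 K.
From PV = nRT: V₁ = nRT₁/P₁ = 78.30 L.
V constant ⇒ P ∝ T: V₂ = V₁; P₂ = P₁·(T₂/T₁) = 1587 torr.
Reversible adiabatic, γ = 1.67: T₃ = T₂·(P₃/P₂)^((γ−1)/γ) = 1011 K; V₃ = V₂·(P₂/P₃)^(1/γ) = 84.05 L.

T₃ ≈ 1.01e+03 K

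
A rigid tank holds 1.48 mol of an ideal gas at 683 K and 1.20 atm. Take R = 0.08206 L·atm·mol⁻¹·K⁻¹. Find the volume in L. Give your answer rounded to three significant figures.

PV = nRT ⇒ V = nRT/P = (1.48 × 0.08206 × 683) / 1.20

V ≈ 69.1 L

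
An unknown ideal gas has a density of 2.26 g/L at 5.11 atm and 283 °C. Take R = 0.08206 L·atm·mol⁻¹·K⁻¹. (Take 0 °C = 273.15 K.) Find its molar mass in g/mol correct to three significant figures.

ρ = PM/(RT) ⇒ M = ρRT/P = (2.26 × 0.08206 × 556.1) / 5.11

M ≈ 20.2 g/mol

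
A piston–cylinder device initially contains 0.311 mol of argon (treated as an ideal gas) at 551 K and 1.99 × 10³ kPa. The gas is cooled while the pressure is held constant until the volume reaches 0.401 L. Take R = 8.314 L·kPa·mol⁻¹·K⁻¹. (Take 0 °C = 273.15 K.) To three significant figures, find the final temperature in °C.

T₂ ≈ 35.5 °C

From PV = nRT: V₁ = nRT₁/P₁ = 0.7159 L.
Isobaric, so V/T is constant: P₂ = P₁; T₂ = T₁·(V₂/V₁) = 308.6 K.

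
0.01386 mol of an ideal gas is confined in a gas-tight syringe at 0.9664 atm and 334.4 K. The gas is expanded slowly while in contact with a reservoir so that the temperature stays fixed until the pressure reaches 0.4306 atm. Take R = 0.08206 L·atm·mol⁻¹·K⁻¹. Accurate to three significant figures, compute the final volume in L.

From PV = nRT: V₁ = nRT₁/P₁ = 0.3936 L.
Isothermal, so P V is constant: T₂ = T₁; V₂ = V₁·(P₁/P₂) = 0.8833 L.

V₂ ≈ 0.883 L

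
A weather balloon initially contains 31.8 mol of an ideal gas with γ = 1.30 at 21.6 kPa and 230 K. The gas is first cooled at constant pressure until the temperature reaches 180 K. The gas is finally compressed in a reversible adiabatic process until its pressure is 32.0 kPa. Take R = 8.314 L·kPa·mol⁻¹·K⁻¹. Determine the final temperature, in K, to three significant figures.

T₃ ≈ 197 K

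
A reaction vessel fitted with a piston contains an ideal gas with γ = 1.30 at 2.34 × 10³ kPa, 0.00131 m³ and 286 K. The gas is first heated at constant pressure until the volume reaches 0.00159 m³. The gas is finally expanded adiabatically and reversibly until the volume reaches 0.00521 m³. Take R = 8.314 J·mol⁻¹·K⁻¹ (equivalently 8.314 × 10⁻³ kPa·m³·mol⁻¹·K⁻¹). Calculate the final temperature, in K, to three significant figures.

Isobaric, so V/T is constant: P₂ = P₁; T₂ = T₁·(V₂/V₁) = 347.1 K.
Reversible adiabatic, γ = 1.30: T₃ = T₂·(V₂/V₃)^(γ−1) = 243.1 K; P₃ = P₂·(V₂/V₃)^γ = 500.2 kPa.

T₃ ≈ 243 K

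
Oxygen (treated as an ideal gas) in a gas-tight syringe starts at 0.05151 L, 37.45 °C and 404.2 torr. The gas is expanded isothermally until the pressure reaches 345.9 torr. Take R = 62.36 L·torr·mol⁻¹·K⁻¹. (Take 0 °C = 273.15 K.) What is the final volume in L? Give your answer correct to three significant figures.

V₂ ≈ 0.0602 L

Convert: T₁ = 310.6 K.
Isothermal, so P V is constant: T₂ = T₁; V₂ = V₁·(P₁/P₂) = 0.06019 L.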